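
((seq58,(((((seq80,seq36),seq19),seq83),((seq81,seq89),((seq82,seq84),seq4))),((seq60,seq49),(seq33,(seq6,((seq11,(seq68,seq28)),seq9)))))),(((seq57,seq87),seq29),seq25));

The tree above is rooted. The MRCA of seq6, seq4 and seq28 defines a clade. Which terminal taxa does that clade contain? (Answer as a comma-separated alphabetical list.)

Tracing seq6: it sits inside (seq6,((seq11,(seq68,seq28)),seq9)).
Tracing seq4: it sits inside ((seq82,seq84),seq4).
Tracing seq28: it sits inside (seq68,seq28).
The smallest clade enclosing all 3 is (((((seq80,seq36),seq19),seq83),((seq81,seq89),((seq82,seq84),seq4))),((seq60,seq49),(seq33,(seq6,((seq11,(seq68,seq28)),seq9))))); the answer is its 17 terminal taxa in alphabetical order.

seq11, seq19, seq28, seq33, seq36, seq4, seq49, seq6, seq60, seq68, seq80, seq81, seq82, seq83, seq84, seq89, seq9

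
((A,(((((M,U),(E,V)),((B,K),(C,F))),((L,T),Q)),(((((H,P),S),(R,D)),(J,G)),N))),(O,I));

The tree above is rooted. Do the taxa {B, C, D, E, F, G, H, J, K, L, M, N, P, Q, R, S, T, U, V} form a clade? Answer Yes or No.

Yes

The most recent common ancestor of these taxa subtends (((((M,U),(E,V)),((B,K),(C,F))),((L,T),Q)),(((((H,P),S),(R,D)),(J,G)),N)).
That clade has exactly 19 tips — every listed taxon and nothing else — so the group is monophyletic.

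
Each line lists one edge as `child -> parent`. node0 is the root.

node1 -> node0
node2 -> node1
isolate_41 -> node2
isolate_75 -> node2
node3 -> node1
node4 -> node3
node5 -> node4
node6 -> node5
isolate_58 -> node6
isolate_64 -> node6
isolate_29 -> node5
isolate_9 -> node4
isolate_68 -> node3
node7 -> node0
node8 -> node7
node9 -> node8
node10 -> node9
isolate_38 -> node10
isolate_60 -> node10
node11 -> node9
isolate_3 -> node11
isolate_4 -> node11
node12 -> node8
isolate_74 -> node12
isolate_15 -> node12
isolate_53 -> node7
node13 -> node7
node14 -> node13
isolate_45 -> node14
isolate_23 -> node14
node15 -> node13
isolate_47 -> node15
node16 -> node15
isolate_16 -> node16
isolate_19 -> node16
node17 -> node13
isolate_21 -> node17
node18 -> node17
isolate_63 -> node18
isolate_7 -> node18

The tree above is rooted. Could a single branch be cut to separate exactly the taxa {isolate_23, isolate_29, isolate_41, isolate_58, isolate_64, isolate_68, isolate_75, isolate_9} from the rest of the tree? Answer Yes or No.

The MRCA of the listed taxa is the root, so the smallest clade containing them is the whole tree.
That clade also contains isolate_15, isolate_16, isolate_19, isolate_21, isolate_3, isolate_38, isolate_4, isolate_45, isolate_47, isolate_53, isolate_60, isolate_63, isolate_7, isolate_74, which are not in the proposed group, so the group is not monophyletic.

No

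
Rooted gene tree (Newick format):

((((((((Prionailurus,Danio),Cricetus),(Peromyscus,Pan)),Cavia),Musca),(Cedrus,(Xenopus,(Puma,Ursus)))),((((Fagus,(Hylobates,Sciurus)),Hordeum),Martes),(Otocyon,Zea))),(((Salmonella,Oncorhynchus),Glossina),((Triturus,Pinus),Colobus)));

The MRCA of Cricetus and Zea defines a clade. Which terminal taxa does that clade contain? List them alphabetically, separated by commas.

Tracing Cricetus: it sits inside ((Prionailurus,Danio),Cricetus).
Tracing Zea: it sits inside (Otocyon,Zea).
The smallest clade enclosing both is (((((((Prionailurus,Danio),Cricetus),(Peromyscus,Pan)),Cavia),Musca),(Cedrus,(Xenopus,(Puma,Ursus)))),((((Fagus,(Hylobates,Sciurus)),Hordeum),Martes),(Otocyon,Zea))); the answer is its 18 terminal taxa in alphabetical order.

Cavia, Cedrus, Cricetus, Danio, Fagus, Hordeum, Hylobates, Martes, Musca, Otocyon, Pan, Peromyscus, Prionailurus, Puma, Sciurus, Ursus, Xenopus, Zea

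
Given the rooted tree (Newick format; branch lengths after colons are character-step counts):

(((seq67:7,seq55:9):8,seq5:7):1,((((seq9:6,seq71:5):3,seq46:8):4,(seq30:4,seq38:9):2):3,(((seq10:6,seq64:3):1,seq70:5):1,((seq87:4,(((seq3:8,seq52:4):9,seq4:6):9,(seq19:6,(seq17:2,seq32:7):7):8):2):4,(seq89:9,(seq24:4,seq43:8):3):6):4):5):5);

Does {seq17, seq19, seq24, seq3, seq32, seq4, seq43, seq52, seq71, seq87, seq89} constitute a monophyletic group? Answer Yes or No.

No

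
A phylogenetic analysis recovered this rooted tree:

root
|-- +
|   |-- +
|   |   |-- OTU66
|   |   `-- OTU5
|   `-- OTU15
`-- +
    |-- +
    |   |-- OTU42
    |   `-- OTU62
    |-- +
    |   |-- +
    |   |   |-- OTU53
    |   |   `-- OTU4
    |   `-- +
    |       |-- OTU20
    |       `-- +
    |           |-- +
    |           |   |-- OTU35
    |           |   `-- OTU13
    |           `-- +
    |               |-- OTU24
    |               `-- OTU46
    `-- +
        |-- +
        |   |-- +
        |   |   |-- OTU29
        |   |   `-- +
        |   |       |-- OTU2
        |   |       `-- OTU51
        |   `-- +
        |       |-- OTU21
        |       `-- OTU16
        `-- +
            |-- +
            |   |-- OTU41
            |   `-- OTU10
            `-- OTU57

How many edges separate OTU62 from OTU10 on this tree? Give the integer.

6

The MRCA of OTU62 and OTU10 is the node subtending ((OTU42,OTU62),((OTU53,OTU4),(OTU20,((OTU35,OTU13),(OTU24,OTU46)))),(((OTU29,(OTU2,OTU51)),(OTU21,OTU16)),((OTU41,OTU10),OTU57))).
From OTU62 up to that node: 2 branches. From OTU10 up to the same node: 4 branches. Total: 2 + 4 = 6.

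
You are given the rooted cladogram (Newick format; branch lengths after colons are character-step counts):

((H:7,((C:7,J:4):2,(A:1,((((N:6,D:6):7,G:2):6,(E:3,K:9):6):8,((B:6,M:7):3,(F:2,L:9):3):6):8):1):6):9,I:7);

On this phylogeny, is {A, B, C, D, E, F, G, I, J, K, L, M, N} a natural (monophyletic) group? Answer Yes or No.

No

The MRCA of the listed taxa is the root, so the smallest clade containing them is the whole tree.
That clade also contains H, which is not in the proposed group, so the group is not monophyletic.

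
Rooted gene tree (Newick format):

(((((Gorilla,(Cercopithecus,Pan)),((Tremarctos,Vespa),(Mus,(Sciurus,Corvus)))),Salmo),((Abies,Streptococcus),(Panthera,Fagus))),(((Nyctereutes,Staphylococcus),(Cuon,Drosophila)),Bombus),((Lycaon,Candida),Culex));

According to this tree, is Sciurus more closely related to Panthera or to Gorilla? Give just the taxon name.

Gorilla

The MRCA of Sciurus and Gorilla subtends ((Gorilla,(Cercopithecus,Pan)),((Tremarctos,Vespa),(Mus,(Sciurus,Corvus)))) (8 taxa).
The MRCA of Sciurus and Panthera subtends ((((Gorilla,(Cercopithecus,Pan)),((Tremarctos,Vespa),(Mus,(Sciurus,Corvus)))),Salmo),((Abies,Streptococcus),(Panthera,Fagus))) (13 taxa).
The first is nested inside the second, so Sciurus shares a more recent common ancestor with Gorilla.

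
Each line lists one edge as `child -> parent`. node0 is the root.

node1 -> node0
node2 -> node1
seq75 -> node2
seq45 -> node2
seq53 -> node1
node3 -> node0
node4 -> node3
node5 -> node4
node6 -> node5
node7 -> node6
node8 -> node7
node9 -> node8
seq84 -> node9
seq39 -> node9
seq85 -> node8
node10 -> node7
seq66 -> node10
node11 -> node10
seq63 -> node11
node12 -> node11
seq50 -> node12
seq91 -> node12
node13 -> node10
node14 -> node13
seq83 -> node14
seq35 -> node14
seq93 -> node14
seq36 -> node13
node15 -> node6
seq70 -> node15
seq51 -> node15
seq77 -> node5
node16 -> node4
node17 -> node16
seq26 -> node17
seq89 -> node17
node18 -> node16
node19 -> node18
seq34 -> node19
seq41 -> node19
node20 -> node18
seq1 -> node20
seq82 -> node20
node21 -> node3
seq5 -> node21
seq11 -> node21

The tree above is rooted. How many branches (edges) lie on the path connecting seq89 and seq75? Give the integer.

8

The MRCA of seq89 and seq75 is the root of the tree.
From seq89 up to that node: 5 branches. From seq75 up to the same node: 3 branches. Total: 5 + 3 = 8.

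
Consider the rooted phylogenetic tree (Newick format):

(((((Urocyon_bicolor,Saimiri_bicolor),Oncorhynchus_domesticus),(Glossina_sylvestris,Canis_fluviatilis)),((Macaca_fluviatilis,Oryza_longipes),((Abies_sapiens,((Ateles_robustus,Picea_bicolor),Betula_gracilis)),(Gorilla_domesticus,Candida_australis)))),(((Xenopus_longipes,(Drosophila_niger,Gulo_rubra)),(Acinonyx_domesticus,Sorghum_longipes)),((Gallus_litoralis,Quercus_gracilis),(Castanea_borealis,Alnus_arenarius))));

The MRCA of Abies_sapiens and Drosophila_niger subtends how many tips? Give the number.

The MRCA of Abies_sapiens and Drosophila_niger is the root, so the clade is the entire tree.
That clade contains 22 terminal taxa: Abies_sapiens, Acinonyx_domesticus, Alnus_arenarius, Ateles_robustus, Betula_gracilis, Candida_australis, Canis_fluviatilis, Castanea_borealis, Drosophila_niger, Gallus_litoralis, Glossina_sylvestris, Gorilla_domesticus, Gulo_rubra, Macaca_fluviatilis, Oncorhynchus_domesticus, Oryza_longipes, Picea_bicolor, Quercus_gracilis, Saimiri_bicolor, Sorghum_longipes, Urocyon_bicolor, Xenopus_longipes.

22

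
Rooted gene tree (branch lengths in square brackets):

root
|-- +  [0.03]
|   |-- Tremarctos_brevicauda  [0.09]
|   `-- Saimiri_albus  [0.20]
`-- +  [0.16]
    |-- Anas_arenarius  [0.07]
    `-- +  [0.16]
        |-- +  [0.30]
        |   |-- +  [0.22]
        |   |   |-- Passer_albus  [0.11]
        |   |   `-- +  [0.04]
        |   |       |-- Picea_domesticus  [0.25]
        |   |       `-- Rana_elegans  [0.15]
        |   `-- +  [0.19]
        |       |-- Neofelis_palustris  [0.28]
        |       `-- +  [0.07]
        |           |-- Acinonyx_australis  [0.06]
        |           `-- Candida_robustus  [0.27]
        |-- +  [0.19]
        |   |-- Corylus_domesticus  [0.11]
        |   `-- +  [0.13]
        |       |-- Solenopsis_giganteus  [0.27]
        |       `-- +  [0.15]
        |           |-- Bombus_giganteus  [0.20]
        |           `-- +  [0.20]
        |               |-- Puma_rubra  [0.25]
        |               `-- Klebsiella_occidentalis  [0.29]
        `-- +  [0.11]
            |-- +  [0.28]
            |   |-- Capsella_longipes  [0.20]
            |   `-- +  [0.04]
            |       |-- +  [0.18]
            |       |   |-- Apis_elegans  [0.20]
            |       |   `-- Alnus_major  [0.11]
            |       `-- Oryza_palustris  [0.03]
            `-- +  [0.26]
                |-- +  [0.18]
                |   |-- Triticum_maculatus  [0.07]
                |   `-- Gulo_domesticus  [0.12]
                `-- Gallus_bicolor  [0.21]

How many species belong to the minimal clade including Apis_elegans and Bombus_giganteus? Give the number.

The MRCA of Apis_elegans and Bombus_giganteus is the node subtending (((Passer_albus,(Picea_domesticus,Rana_elegans)),(Neofelis_palustris,(Acinonyx_australis,Candida_robustus))),(Corylus_domesticus,(Solenopsis_giganteus,(Bombus_giganteus,(Puma_rubra,Klebsiella_occidentalis)))),((Capsella_longipes,((Apis_elegans,Alnus_major),Oryza_palustris)),((Triticum_maculatus,Gulo_domesticus),Gallus_bicolor))).
That clade contains 18 terminal taxa: Acinonyx_australis, Alnus_major, Apis_elegans, Bombus_giganteus, Candida_robustus, Capsella_longipes, Corylus_domesticus, Gallus_bicolor, Gulo_domesticus, Klebsiella_occidentalis, Neofelis_palustris, Oryza_palustris, Passer_albus, Picea_domesticus, Puma_rubra, Rana_elegans, Solenopsis_giganteus, Triticum_maculatus.

18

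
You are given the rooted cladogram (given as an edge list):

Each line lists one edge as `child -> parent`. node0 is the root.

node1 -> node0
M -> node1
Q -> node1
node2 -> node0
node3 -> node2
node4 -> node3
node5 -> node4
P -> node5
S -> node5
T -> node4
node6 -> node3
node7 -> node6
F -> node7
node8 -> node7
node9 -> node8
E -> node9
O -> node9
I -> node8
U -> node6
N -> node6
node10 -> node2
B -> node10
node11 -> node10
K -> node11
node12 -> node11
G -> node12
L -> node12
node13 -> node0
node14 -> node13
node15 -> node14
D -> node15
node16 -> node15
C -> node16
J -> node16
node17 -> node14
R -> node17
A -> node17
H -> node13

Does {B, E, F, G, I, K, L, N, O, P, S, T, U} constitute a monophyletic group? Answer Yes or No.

The most recent common ancestor of these taxa subtends ((((P,S),T),((F,((E,O),I)),U,N)),(B,(K,(G,L)))).
That clade has exactly 13 tips — every listed taxon and nothing else — so the group is monophyletic.

Yes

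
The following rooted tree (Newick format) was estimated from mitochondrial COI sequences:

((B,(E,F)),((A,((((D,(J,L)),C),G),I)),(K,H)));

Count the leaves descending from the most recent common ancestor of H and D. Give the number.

9

The MRCA of H and D is the node subtending ((A,((((D,(J,L)),C),G),I)),(K,H)).
That clade contains 9 terminal taxa: A, C, D, G, H, I, J, K, L.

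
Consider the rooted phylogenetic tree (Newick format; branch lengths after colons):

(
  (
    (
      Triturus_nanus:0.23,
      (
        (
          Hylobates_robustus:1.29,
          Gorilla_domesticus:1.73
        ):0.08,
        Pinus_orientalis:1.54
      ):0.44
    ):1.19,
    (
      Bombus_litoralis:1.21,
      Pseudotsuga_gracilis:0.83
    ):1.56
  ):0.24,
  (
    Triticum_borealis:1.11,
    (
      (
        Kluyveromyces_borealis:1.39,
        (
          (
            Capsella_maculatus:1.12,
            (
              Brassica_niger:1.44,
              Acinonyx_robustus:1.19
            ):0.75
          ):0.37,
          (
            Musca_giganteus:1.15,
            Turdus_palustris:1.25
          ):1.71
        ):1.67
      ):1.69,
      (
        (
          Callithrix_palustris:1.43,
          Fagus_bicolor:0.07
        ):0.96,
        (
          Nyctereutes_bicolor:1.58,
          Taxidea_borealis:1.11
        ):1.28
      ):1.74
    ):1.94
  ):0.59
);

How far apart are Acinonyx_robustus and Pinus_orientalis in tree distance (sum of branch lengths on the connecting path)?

The path runs Acinonyx_robustus → … → MRCA → … → Pinus_orientalis; the MRCA is the root of the tree.
Branch lengths along that path: 1.19 + 0.75 + 0.37 + 1.67 + 1.69 + 1.94 + 0.59 + 0.24 + 1.19 + 0.44 + 1.54 = 11.61.

11.61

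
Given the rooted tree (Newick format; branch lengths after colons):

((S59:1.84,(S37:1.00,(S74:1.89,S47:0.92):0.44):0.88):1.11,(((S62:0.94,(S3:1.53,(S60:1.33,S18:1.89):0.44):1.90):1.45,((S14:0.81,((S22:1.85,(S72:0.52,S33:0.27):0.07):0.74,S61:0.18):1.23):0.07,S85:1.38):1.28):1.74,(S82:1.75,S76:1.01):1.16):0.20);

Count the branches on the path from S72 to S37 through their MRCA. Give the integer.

11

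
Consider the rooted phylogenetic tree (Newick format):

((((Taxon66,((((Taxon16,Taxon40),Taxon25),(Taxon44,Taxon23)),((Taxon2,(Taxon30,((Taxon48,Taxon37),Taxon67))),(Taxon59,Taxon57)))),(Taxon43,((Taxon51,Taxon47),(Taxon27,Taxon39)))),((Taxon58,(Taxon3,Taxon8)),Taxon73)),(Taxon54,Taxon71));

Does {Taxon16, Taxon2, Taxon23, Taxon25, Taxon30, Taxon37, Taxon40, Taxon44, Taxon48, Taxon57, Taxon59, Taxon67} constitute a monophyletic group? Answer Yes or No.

Yes

The most recent common ancestor of these taxa subtends ((((Taxon16,Taxon40),Taxon25),(Taxon44,Taxon23)),((Taxon2,(Taxon30,((Taxon48,Taxon37),Taxon67))),(Taxon59,Taxon57))).
That clade has exactly 12 tips — every listed taxon and nothing else — so the group is monophyletic.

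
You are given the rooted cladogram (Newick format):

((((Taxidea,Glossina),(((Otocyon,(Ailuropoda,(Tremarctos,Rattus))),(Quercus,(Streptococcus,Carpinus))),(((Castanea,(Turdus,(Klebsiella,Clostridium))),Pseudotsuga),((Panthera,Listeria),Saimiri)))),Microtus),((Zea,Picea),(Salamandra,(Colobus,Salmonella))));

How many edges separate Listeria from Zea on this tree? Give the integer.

10

The MRCA of Listeria and Zea is the root of the tree.
From Listeria up to that node: 7 branches. From Zea up to the same node: 3 branches. Total: 7 + 3 = 10.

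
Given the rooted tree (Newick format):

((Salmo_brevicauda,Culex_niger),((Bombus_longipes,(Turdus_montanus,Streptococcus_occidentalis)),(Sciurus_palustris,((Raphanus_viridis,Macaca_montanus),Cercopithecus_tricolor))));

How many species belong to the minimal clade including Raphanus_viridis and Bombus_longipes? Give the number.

7

The MRCA of Raphanus_viridis and Bombus_longipes is the node subtending ((Bombus_longipes,(Turdus_montanus,Streptococcus_occidentalis)),(Sciurus_palustris,((Raphanus_viridis,Macaca_montanus),Cercopithecus_tricolor))).
That clade contains 7 terminal taxa: Bombus_longipes, Cercopithecus_tricolor, Macaca_montanus, Raphanus_viridis, Sciurus_palustris, Streptococcus_occidentalis, Turdus_montanus.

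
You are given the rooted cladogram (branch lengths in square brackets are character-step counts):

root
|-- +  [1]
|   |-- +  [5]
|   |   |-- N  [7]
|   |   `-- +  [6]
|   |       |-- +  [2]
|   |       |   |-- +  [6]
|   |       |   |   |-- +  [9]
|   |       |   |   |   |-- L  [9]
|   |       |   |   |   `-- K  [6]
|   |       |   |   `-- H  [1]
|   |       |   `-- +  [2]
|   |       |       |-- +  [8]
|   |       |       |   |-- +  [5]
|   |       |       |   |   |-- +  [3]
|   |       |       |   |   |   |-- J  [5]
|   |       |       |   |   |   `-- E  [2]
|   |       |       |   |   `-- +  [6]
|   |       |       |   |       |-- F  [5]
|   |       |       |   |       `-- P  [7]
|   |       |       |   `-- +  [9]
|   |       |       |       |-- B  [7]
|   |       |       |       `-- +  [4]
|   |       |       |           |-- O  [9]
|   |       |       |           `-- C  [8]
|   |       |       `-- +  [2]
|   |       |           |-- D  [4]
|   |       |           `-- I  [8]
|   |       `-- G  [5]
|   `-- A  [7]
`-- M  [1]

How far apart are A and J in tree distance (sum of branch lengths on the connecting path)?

43

The path runs A → … → MRCA → … → J; the MRCA is the node subtending ((N,((((L,K),H),((((J,E),(F,P)),(B,(O,C))),(D,I))),G)),A).
Branch lengths along that path: 7 + 5 + 6 + 2 + 2 + 8 + 5 + 3 + 5 = 43.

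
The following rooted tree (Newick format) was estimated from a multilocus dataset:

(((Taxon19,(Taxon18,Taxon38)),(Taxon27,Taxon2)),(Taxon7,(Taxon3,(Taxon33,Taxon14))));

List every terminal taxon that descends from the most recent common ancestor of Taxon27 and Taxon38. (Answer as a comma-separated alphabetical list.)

Tracing Taxon27: it sits inside (Taxon27,Taxon2).
Tracing Taxon38: it sits inside (Taxon18,Taxon38).
The smallest clade enclosing both is ((Taxon19,(Taxon18,Taxon38)),(Taxon27,Taxon2)); the answer is its 5 terminal taxa in alphabetical order.

Taxon18, Taxon19, Taxon2, Taxon27, Taxon38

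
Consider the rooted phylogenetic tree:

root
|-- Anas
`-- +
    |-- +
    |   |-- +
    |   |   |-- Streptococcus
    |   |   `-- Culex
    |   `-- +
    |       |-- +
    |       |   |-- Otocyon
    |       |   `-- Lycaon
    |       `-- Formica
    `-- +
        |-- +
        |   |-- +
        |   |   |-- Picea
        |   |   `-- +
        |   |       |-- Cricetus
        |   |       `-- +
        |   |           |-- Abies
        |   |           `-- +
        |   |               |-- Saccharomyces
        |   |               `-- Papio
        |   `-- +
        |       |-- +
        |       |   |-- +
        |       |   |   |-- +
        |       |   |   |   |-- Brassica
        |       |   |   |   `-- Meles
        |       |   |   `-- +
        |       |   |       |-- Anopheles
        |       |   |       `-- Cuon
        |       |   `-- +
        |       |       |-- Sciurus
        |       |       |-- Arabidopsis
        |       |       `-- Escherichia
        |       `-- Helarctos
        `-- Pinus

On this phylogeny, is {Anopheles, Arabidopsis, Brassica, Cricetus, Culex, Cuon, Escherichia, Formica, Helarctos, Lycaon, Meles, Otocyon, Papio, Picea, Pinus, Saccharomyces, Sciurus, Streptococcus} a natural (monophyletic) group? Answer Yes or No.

No

The MRCA of the listed taxa subtends (((Streptococcus,Culex),((Otocyon,Lycaon),Formica)),(((Picea,(Cricetus,(Abies,(Saccharomyces,Papio)))),((((Brassica,Meles),(Anopheles,Cuon)),(Sciurus,Arabidopsis,Escherichia)),Helarctos)),Pinus)).
That clade also contains Abies, which is not in the proposed group, so the group is not monophyletic.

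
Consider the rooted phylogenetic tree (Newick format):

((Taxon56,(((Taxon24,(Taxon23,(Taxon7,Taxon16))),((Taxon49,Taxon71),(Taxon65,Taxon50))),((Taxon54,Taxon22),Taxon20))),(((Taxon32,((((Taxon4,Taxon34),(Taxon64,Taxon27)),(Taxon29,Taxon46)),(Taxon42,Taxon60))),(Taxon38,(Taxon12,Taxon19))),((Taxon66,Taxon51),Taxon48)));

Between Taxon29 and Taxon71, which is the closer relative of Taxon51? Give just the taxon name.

Taxon29

The MRCA of Taxon51 and Taxon29 subtends (((Taxon32,((((Taxon4,Taxon34),(Taxon64,Taxon27)),(Taxon29,Taxon46)),(Taxon42,Taxon60))),(Taxon38,(Taxon12,Taxon19))),((Taxon66,Taxon51),Taxon48)) (15 taxa).
The MRCA of Taxon51 and Taxon71 is the root, subtending the entire tree (27 taxa).
The first is nested inside the second, so Taxon51 shares a more recent common ancestor with Taxon29.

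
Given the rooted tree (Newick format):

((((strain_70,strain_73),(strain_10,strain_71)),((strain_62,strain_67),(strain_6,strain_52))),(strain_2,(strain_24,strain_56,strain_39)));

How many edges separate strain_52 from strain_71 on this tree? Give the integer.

The MRCA of strain_52 and strain_71 is the node subtending (((strain_70,strain_73),(strain_10,strain_71)),((strain_62,strain_67),(strain_6,strain_52))).
From strain_52 up to that node: 3 branches. From strain_71 up to the same node: 3 branches. Total: 3 + 3 = 6.

6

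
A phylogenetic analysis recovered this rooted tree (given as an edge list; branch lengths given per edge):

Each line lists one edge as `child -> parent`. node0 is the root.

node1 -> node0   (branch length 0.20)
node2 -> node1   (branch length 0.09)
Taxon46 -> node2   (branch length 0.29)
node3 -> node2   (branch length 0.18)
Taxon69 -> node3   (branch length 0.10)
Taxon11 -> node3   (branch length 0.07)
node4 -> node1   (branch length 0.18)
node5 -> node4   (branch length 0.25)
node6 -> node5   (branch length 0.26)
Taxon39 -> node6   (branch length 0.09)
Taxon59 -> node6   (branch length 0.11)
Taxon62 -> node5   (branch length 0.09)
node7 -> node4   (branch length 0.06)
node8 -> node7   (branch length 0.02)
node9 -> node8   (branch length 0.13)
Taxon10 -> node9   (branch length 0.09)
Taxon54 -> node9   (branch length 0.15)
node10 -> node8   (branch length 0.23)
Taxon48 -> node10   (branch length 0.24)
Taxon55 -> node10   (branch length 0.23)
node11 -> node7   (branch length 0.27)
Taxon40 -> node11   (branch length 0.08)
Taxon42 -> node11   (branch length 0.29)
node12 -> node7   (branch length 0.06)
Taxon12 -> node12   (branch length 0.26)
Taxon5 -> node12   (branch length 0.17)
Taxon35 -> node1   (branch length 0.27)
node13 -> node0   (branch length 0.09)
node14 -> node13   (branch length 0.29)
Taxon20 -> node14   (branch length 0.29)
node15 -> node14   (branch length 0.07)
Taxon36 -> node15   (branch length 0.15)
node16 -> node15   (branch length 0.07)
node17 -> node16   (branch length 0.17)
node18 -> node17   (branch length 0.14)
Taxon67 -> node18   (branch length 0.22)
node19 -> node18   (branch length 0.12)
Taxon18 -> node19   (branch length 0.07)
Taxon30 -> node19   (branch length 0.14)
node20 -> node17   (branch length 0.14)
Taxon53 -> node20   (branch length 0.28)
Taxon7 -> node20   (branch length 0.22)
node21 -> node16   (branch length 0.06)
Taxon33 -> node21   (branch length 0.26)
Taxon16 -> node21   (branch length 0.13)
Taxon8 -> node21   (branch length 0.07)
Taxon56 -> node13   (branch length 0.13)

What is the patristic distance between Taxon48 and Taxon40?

0.84

The path runs Taxon48 → … → MRCA → … → Taxon40; the MRCA is the node subtending (((Taxon10,Taxon54),(Taxon48,Taxon55)),(Taxon40,Taxon42),(Taxon12,Taxon5)).
Branch lengths along that path: 0.24 + 0.23 + 0.02 + 0.27 + 0.08 = 0.84.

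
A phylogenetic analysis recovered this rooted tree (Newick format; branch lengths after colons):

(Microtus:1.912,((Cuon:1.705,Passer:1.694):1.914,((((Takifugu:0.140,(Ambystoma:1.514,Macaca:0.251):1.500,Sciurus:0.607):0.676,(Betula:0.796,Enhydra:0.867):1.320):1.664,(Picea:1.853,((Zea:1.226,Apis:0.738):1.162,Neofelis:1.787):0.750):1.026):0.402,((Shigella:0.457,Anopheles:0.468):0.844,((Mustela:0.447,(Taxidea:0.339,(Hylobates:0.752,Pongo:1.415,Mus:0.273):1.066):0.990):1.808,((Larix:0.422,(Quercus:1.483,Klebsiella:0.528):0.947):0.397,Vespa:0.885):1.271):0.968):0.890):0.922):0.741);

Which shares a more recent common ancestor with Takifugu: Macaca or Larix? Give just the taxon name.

Macaca

The MRCA of Takifugu and Macaca subtends (Takifugu,(Ambystoma,Macaca),Sciurus) (4 taxa).
The MRCA of Takifugu and Larix subtends ((((Takifugu,(Ambystoma,Macaca),Sciurus),(Betula,Enhydra)),(Picea,((Zea,Apis),Neofelis))),((Shigella,Anopheles),((Mustela,(Taxidea,(Hylobates,Pongo,Mus))),((Larix,(Quercus,Klebsiella)),Vespa)))) (21 taxa).
The first is nested inside the second, so Takifugu shares a more recent common ancestor with Macaca.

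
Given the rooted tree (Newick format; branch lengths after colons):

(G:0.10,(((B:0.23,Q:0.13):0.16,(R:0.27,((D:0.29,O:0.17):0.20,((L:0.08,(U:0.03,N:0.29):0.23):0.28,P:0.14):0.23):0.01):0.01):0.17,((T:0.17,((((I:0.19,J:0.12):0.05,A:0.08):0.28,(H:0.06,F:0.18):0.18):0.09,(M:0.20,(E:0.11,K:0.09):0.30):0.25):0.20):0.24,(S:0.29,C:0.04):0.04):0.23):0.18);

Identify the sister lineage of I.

J

I attaches to the tree at the node subtending (I,J).
The other lineage descending from that same node — the sister group — is the single tip J.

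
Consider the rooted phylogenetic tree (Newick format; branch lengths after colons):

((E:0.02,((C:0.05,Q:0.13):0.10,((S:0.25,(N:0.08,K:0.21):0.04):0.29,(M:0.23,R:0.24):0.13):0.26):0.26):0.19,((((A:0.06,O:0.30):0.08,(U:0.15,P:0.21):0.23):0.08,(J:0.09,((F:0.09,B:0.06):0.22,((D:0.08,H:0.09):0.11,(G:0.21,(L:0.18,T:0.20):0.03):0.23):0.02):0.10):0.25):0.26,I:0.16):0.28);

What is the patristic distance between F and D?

The path runs F → … → MRCA → … → D; the MRCA is the node subtending ((F,B),((D,H),(G,(L,T)))).
Branch lengths along that path: 0.09 + 0.22 + 0.02 + 0.11 + 0.08 = 0.52.

0.52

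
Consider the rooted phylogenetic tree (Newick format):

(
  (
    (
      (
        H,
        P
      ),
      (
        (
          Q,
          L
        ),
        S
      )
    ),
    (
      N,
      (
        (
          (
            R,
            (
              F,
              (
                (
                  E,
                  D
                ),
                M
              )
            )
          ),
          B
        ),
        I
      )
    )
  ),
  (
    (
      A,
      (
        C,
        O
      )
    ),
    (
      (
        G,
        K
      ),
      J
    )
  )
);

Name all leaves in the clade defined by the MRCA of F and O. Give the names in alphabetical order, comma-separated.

A, B, C, D, E, F, G, H, I, J, K, L, M, N, O, P, Q, R, S

Tracing F: it sits inside (F,((E,D),M)).
Tracing O: it sits inside (C,O).
The smallest clade enclosing both is the whole tree (their MRCA is the root), so the answer is all 19 tips in alphabetical order.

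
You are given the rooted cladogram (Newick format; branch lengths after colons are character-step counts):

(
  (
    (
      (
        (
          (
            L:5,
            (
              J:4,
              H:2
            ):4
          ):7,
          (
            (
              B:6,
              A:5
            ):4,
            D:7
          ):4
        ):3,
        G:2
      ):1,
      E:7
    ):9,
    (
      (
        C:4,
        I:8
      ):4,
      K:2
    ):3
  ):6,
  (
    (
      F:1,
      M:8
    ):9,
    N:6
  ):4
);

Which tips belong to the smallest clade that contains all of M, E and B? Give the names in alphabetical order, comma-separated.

Tracing M: it sits inside (F,M).
Tracing E: it sits inside ((((L,(J,H)),((B,A),D)),G),E).
Tracing B: it sits inside (B,A).
The smallest clade enclosing all 3 is the whole tree (their MRCA is the root), so the answer is all 14 tips in alphabetical order.

A, B, C, D, E, F, G, H, I, J, K, L, M, N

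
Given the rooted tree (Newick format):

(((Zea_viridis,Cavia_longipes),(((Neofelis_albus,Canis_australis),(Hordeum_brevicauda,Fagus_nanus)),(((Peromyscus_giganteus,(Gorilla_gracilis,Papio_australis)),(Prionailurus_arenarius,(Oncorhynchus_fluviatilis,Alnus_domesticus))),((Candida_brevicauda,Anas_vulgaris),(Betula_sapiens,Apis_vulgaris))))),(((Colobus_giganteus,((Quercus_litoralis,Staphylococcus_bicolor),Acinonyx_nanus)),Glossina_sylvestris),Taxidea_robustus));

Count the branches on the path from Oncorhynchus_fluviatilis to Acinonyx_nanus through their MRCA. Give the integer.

12

The MRCA of Oncorhynchus_fluviatilis and Acinonyx_nanus is the root of the tree.
From Oncorhynchus_fluviatilis up to that node: 7 branches. From Acinonyx_nanus up to the same node: 5 branches. Total: 7 + 5 = 12.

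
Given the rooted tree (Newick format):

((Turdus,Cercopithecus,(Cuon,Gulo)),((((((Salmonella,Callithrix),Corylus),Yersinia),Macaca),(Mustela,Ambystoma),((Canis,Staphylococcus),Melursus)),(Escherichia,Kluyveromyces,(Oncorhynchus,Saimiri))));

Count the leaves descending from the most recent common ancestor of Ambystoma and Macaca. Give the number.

The MRCA of Ambystoma and Macaca is the node subtending (((((Salmonella,Callithrix),Corylus),Yersinia),Macaca),(Mustela,Ambystoma),((Canis,Staphylococcus),Melursus)).
That clade contains 10 terminal taxa: Ambystoma, Callithrix, Canis, Corylus, Macaca, Melursus, Mustela, Salmonella, Staphylococcus, Yersinia.

10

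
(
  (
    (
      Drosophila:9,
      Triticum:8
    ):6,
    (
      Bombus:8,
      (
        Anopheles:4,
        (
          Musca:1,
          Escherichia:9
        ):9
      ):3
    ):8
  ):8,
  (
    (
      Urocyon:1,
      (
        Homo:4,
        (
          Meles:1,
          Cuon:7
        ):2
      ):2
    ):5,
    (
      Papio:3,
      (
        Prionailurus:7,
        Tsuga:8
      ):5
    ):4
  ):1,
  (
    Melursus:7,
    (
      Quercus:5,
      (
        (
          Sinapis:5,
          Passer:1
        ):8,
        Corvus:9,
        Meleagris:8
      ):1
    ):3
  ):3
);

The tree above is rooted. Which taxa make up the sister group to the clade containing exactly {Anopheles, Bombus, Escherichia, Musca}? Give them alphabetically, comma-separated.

Drosophila, Triticum

The clade containing exactly {Anopheles, Bombus, Escherichia, Musca} attaches to the tree at the node subtending ((Drosophila,Triticum),(Bombus,(Anopheles,(Musca,Escherichia)))).
The other lineage descending from that same node — the sister group — is (Drosophila,Triticum); its 2 tips in alphabetical order are the answer.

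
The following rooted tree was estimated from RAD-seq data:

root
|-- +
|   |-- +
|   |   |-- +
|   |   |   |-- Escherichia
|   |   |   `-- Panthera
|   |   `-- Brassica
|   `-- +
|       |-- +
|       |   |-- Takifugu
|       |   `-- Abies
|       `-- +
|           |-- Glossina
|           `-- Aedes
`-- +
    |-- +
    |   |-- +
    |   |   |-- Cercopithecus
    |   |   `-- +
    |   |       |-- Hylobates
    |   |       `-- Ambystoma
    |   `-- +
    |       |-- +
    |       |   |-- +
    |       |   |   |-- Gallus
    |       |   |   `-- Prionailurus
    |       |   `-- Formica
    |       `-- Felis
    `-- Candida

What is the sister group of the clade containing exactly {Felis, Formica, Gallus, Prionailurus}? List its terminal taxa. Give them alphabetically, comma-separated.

Ambystoma, Cercopithecus, Hylobates

The clade containing exactly {Felis, Formica, Gallus, Prionailurus} attaches to the tree at the node subtending ((Cercopithecus,(Hylobates,Ambystoma)),(((Gallus,Prionailurus),Formica),Felis)).
The other lineage descending from that same node — the sister group — is (Cercopithecus,(Hylobates,Ambystoma)); its 3 tips in alphabetical order are the answer.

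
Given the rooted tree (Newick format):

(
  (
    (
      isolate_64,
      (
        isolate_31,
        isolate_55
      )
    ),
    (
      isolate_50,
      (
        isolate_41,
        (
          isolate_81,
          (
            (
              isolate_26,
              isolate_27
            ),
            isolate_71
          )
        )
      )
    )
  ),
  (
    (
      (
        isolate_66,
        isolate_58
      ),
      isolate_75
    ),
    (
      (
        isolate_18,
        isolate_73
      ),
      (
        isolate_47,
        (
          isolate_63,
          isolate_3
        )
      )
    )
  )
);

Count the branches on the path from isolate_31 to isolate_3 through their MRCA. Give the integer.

9

The MRCA of isolate_31 and isolate_3 is the root of the tree.
From isolate_31 up to that node: 4 branches. From isolate_3 up to the same node: 5 branches. Total: 4 + 5 = 9.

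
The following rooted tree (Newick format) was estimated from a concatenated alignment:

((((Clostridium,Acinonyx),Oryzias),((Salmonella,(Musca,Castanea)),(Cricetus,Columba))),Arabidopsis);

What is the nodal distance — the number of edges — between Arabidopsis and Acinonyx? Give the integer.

The MRCA of Arabidopsis and Acinonyx is the root of the tree.
From Arabidopsis up to that node: 1 branch. From Acinonyx up to the same node: 4 branches. Total: 1 + 4 = 5.

5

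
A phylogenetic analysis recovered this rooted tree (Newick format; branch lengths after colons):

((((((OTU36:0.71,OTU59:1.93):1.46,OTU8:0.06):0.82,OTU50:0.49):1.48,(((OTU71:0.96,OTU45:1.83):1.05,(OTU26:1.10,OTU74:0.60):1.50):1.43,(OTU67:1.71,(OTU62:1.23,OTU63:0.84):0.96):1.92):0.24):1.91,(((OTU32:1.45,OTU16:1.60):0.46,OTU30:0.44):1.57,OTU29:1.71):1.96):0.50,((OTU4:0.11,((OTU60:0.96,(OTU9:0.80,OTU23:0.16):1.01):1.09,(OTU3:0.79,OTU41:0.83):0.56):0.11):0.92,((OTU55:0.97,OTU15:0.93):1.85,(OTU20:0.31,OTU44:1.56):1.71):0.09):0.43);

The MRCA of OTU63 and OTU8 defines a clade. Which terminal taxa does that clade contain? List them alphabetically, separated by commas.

Tracing OTU63: it sits inside (OTU62,OTU63).
Tracing OTU8: it sits inside ((OTU36,OTU59),OTU8).
The smallest clade enclosing both is ((((OTU36,OTU59),OTU8),OTU50),(((OTU71,OTU45),(OTU26,OTU74)),(OTU67,(OTU62,OTU63)))); the answer is its 11 terminal taxa in alphabetical order.

OTU26, OTU36, OTU45, OTU50, OTU59, OTU62, OTU63, OTU67, OTU71, OTU74, OTU8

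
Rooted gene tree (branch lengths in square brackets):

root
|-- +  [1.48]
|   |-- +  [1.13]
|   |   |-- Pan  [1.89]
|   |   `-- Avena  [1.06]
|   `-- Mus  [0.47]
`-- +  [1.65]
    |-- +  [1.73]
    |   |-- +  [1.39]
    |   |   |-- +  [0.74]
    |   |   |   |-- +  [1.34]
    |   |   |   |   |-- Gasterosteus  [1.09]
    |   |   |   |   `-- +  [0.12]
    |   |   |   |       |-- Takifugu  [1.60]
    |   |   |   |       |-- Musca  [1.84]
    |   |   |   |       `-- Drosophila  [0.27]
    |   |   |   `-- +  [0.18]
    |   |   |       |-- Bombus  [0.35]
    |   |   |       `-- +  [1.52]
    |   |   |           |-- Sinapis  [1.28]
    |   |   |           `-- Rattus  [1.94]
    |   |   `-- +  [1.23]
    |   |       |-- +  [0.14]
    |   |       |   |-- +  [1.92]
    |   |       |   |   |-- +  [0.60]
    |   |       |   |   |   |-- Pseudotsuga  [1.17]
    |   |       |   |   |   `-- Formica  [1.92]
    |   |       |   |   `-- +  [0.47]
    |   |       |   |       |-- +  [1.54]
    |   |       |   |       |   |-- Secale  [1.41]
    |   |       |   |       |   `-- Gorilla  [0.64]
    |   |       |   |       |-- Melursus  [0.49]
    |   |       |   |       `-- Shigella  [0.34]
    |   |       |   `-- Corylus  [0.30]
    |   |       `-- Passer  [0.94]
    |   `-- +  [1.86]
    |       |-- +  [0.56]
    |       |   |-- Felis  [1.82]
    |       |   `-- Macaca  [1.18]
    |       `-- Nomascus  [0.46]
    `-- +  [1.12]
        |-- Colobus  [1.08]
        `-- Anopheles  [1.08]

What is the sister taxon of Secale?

Gorilla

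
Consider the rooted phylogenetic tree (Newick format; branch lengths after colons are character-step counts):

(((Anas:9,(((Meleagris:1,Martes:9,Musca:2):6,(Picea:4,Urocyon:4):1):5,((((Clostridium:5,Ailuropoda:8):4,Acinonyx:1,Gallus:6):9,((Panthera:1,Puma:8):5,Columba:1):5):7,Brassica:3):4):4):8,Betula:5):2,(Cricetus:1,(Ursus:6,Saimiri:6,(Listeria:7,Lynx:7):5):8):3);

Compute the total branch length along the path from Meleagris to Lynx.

49

The path runs Meleagris → … → MRCA → … → Lynx; the MRCA is the root of the tree.
Branch lengths along that path: 1 + 6 + 5 + 4 + 8 + 2 + 3 + 8 + 5 + 7 = 49.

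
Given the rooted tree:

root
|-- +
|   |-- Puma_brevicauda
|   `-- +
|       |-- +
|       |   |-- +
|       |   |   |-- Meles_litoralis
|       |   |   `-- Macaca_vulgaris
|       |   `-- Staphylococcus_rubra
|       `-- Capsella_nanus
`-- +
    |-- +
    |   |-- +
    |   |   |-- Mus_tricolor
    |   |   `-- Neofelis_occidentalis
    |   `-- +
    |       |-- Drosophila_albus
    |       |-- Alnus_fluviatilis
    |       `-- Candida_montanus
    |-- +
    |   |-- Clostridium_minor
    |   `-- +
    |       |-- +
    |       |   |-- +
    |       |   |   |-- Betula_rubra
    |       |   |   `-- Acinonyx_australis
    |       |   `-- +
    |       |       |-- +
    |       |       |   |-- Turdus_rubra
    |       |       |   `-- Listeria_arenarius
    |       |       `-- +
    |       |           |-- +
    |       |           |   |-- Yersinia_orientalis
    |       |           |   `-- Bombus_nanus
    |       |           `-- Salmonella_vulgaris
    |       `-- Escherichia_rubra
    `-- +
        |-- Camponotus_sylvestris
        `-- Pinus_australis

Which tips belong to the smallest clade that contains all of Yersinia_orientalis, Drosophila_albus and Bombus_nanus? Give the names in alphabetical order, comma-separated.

Acinonyx_australis, Alnus_fluviatilis, Betula_rubra, Bombus_nanus, Camponotus_sylvestris, Candida_montanus, Clostridium_minor, Drosophila_albus, Escherichia_rubra, Listeria_arenarius, Mus_tricolor, Neofelis_occidentalis, Pinus_australis, Salmonella_vulgaris, Turdus_rubra, Yersinia_orientalis

Tracing Yersinia_orientalis: it sits inside (Yersinia_orientalis,Bombus_nanus).
Tracing Drosophila_albus: it sits inside (Drosophila_albus,Alnus_fluviatilis,Candida_montanus).
Tracing Bombus_nanus: it sits inside (Yersinia_orientalis,Bombus_nanus).
The smallest clade enclosing all 3 is (((Mus_tricolor,Neofelis_occidentalis),(Drosophila_albus,Alnus_fluviatilis,Candida_montanus)),(Clostridium_minor,(((Betula_rubra,Acinonyx_australis),((Turdus_rubra,Listeria_arenarius),((Yersinia_orientalis,Bombus_nanus),Salmonella_vulgaris))),Escherichia_rubra)),(Camponotus_sylvestris,Pinus_australis)); the answer is its 16 terminal taxa in alphabetical order.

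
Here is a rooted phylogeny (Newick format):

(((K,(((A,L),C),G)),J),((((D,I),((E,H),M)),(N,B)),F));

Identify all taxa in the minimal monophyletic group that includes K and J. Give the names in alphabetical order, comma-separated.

Tracing K: it sits inside (K,(((A,L),C),G)).
Tracing J: it sits inside ((K,(((A,L),C),G)),J).
The smallest clade enclosing both is ((K,(((A,L),C),G)),J); the answer is its 6 terminal taxa in alphabetical order.

A, C, G, J, K, L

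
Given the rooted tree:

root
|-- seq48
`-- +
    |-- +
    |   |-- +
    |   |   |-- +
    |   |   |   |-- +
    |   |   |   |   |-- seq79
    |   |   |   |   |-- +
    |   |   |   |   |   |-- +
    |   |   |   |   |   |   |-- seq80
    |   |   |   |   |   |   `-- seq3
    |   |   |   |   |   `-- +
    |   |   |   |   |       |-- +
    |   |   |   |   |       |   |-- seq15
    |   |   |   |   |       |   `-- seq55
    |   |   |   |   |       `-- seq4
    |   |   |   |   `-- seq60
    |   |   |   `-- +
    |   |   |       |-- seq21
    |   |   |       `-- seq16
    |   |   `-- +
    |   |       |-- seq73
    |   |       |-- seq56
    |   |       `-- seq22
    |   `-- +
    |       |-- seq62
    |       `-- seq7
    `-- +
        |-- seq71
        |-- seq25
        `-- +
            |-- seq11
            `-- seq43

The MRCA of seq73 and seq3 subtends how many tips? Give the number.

The MRCA of seq73 and seq3 is the node subtending (((seq79,((seq80,seq3),((seq15,seq55),seq4)),seq60),(seq21,seq16)),(seq73,seq56,seq22)).
That clade contains 12 terminal taxa: seq15, seq16, seq21, seq22, seq3, seq4, seq55, seq56, seq60, seq73, seq79, seq80.

12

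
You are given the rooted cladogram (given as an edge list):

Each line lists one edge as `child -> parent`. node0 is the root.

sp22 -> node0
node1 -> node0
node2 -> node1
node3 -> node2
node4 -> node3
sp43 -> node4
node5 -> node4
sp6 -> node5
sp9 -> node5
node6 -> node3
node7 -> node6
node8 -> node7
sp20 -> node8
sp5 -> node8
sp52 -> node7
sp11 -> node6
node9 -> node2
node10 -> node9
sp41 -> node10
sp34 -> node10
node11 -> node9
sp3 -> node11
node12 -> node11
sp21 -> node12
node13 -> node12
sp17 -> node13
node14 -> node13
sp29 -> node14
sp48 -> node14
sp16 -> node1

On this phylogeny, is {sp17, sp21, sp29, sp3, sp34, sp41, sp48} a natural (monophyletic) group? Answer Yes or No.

Yes

The most recent common ancestor of these taxa subtends ((sp41,sp34),(sp3,(sp21,(sp17,(sp29,sp48))))).
That clade has exactly 7 tips — every listed taxon and nothing else — so the group is monophyletic.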